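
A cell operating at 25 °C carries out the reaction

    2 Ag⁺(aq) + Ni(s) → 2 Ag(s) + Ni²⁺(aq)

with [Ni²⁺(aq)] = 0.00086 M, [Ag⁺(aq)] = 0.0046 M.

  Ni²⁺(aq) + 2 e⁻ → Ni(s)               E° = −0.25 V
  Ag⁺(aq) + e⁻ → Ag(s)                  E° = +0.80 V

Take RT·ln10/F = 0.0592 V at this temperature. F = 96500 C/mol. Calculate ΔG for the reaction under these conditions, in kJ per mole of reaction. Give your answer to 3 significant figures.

−193 kJ/mol

E°cell = +0.80 − (−0.25) = +1.05 V; the balanced reaction transfers n = 2 electrons.
Q = [Ni²⁺(aq)] / [Ag⁺(aq)]^2 = 40.6, so log Q = 1.609 and E = +1.05 − (0.0592/2)(1.609) = +1.0024 V.
Then ΔG = −nFE = −2 × 96500 × +1.0024 J/mol = −193 kJ/mol.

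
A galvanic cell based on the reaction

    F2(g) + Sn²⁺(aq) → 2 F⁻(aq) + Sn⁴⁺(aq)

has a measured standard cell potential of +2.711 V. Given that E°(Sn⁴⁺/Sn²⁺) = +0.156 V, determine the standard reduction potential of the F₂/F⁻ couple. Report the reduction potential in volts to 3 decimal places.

+2.867 V

In the reaction as written the F₂/F⁻ couple is reduced (cathode) and Sn⁴⁺/Sn²⁺ is oxidized (anode), so E°cell = E°(F₂/F⁻) − E°(Sn⁴⁺/Sn²⁺).
E°(F₂/F⁻) = E°cell + E°(anode) = +2.711 + (+0.156) = +2.867 V.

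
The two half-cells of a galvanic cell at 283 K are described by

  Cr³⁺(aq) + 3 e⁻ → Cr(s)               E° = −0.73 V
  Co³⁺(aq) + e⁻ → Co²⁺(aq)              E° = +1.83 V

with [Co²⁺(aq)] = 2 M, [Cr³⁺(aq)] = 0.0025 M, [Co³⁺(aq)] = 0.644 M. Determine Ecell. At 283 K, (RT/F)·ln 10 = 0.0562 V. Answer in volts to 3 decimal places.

+2.581 V

Co³⁺/Co²⁺ is reduced (cathode, E° = +1.83 V) and Cr³⁺/Cr is oxidized (anode).
The standard potential is +1.83 − (−0.73) = +2.56 V and the balanced reaction transfers n = 3 electrons.
Balancing gives 3 Co³⁺(aq) + Cr(s) → 3 Co²⁺(aq) + Cr³⁺(aq); hence Q = ([Co²⁺(aq)]^3·[Cr³⁺(aq)]) / [Co³⁺(aq)]^3 = 0.0749 (log Q = −1.126).
Applying E = E° − (RT ln10/nF)·log Q gives +2.56 − (0.0562/3)(−1.126) = +2.581 V.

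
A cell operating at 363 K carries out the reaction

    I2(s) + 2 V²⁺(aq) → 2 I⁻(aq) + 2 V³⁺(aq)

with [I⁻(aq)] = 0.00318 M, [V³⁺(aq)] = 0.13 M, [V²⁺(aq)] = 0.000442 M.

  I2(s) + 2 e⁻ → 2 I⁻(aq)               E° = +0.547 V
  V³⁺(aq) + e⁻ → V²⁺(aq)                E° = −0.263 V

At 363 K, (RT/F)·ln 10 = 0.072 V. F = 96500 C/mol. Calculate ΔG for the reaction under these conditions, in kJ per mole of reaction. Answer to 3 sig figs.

The standard cell potential is +0.547 − (−0.263) = +0.810 V, with n = 2 electrons in the balanced equation.
Here Q = ([I⁻(aq)]^2·[V³⁺(aq)]^2) / [V²⁺(aq)]^2 = 0.875 (log Q = −0.058), giving E = +0.810 − (0.072/2)·(−0.058) = +0.8121 V.
Then ΔG = −nFE = −2 × 96500 × +0.8121 J/mol = −157 kJ/mol.

−157 kJ/mol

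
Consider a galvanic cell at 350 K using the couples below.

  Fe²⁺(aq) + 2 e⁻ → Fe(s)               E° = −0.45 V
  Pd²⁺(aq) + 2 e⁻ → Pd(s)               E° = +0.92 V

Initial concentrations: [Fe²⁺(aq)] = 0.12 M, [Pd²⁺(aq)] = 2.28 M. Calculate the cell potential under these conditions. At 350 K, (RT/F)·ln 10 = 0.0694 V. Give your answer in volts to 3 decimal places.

+1.414 V

Pd²⁺/Pd is reduced (cathode, E° = +0.92 V) and Fe²⁺/Fe is oxidized (anode).
The standard potential is +0.92 − (−0.45) = +1.37 V and the balanced reaction transfers n = 2 electrons.
Balancing gives Pd²⁺(aq) + Fe(s) → Pd(s) + Fe²⁺(aq); hence Q = [Fe²⁺(aq)] / [Pd²⁺(aq)] = 0.0526 (log Q = −1.279).
By the Nernst equation, E = +1.37 − (0.0694/2)·(−1.279) = +1.414 V.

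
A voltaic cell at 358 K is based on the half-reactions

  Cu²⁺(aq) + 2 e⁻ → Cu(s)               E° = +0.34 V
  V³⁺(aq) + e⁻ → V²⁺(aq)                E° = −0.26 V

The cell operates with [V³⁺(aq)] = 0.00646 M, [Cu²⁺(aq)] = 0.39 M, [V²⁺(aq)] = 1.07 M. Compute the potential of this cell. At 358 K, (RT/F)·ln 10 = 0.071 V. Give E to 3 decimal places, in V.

+0.743 V

The Cu²⁺/Cu couple has the more positive E°, so it is the cathode; V³⁺/V²⁺ is the anode.
The standard potential is +0.34 − (−0.26) = +0.60 V and the balanced reaction transfers n = 2 electrons.
Balancing gives Cu²⁺(aq) + 2 V²⁺(aq) → Cu(s) + 2 V³⁺(aq); hence Q = [V³⁺(aq)]^2 / ([Cu²⁺(aq)]·[V²⁺(aq)]^2) = 9.35×10^−5 (log Q = −4.029).
By the Nernst equation, E = +0.60 − (0.071/2)·(−4.029) = +0.743 V.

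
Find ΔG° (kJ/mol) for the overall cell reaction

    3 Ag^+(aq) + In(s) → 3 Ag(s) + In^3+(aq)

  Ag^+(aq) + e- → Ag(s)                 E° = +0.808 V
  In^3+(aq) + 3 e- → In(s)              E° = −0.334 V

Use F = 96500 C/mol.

In the reaction as written Ag^+(aq) is reduced, so the Ag⁺/Ag couple is the cathode and In³⁺/In is the anode.
E°cell = +0.808 − (−0.334) = +1.142 V; balancing electrons gives n = 3.
ΔG° = −nFE°cell = −(3)(96500)(+1.142) J/mol = −331 kJ/mol.

−331 kJ/mol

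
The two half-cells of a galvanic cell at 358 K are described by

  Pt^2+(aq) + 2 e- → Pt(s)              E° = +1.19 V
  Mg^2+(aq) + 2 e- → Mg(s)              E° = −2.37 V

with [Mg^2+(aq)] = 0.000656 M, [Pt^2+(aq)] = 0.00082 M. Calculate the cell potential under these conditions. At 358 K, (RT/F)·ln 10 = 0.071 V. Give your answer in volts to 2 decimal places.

+3.56 V

The Pt²⁺/Pt couple has the more positive E°, so it is the cathode; Mg²⁺/Mg is the anode.
E°cell = +1.19 − (−2.37) = +3.56 V, with n = 2 electrons transferred.
Balancing gives Pt^2+(aq) + Mg(s) → Pt(s) + Mg^2+(aq); hence Q = [Mg^2+(aq)] / [Pt^2+(aq)] = 0.8 (log Q = −0.097).
Applying E = E° − (RT ln10/nF)·log Q gives +3.56 − (0.071/2)(−0.097) = +3.56 V.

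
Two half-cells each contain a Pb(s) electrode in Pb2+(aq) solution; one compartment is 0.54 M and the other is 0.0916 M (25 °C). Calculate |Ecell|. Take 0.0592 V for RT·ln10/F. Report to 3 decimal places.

0.023 V

For a concentration cell E°cell = 0, since both electrodes use the same couple.
The compartment with the higher Pb2+(aq) concentration (0.54 M) acts as the cathode; ions are reduced there and produced at the dilute (0.0916 M) anode.
With n = 2, Ecell = −(0.0592/2)·log([dilute]/[conc]) = −(0.0592/2)·log(0.0916/0.54) = +0.023 V.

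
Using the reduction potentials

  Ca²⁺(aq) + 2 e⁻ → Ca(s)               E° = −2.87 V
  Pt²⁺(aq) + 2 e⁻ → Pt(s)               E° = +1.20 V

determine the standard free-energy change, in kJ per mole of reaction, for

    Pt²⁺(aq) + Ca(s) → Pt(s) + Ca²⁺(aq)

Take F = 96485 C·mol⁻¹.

In the reaction as written Pt²⁺(aq) is reduced, so the Pt²⁺/Pt couple is the cathode and Ca²⁺/Ca is the anode.
E°cell = +1.20 − (−2.87) = +4.07 V; balancing electrons gives n = 2.
ΔG° = −nFE°cell = −(2)(96485)(+4.07) J/mol = −785 kJ/mol.

−785 kJ/mol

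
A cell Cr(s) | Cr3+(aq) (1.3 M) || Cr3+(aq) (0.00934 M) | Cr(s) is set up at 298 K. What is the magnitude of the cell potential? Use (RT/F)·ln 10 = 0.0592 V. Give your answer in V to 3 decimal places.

0.042 V

For a concentration cell E°cell = 0, since both electrodes use the same couple.
The compartment with the higher Cr3+(aq) concentration (1.3 M) acts as the cathode; ions are reduced there and produced at the dilute (0.00934 M) anode.
With n = 3, Ecell = −(0.0592/3)·log([dilute]/[conc]) = −(0.0592/3)·log(0.00934/1.3) = +0.042 V.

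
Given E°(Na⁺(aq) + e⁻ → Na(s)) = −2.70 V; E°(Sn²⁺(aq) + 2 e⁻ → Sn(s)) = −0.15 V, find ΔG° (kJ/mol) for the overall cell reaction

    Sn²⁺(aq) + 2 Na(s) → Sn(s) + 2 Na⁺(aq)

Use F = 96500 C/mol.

In the reaction as written Sn²⁺(aq) is reduced, so the Sn²⁺/Sn couple is the cathode and Na⁺/Na is the anode.
E°cell = −0.15 − (−2.70) = +2.55 V; balancing electrons gives n = 2.
ΔG° = −nFE°cell = −(2)(96500)(+2.55) J/mol = −492 kJ/mol.

−492 kJ/mol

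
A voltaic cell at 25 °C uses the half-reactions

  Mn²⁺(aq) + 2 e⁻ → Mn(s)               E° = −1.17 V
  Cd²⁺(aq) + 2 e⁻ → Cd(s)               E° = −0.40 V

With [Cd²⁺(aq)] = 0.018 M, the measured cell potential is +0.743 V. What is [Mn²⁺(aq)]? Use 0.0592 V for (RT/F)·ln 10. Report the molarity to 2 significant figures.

0.15 M

The Cd²⁺/Cd couple has the larger reduction potential, so it is the cathode: E°cell = −0.40 − (−1.17) = +0.77 V and n = 2.
Rearranging E = E° − (0.0592/n)·log Q gives log Q = 2(+0.77 − (+0.743))/0.0592 = 0.912.
For Cd²⁺(aq) + Mn(s) → Cd(s) + Mn²⁺(aq), the reaction quotient is Q = [Mn²⁺(aq)] / [Cd²⁺(aq)].
Isolating [Mn²⁺(aq)] in Q = 10^{0.912} yields log [Mn²⁺(aq)] = −0.833, i.e. 0.15 M.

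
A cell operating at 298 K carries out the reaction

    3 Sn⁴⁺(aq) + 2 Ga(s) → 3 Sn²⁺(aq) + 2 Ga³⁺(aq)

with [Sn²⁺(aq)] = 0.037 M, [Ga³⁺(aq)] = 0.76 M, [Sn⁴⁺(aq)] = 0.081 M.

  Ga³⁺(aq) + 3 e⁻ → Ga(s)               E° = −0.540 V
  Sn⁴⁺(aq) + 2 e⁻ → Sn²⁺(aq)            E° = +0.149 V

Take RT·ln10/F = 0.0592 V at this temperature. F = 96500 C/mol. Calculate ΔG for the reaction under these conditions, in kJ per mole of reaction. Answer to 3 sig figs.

−406 kJ/mol

The standard cell potential is +0.149 − (−0.540) = +0.689 V, with n = 6 electrons in the balanced equation.
Here Q = ([Sn²⁺(aq)]^3·[Ga³⁺(aq)]^2) / [Sn⁴⁺(aq)]^3 = 0.0551 (log Q = −1.259), giving E = +0.689 − (0.0592/6)·(−1.259) = +0.7014 V.
Then ΔG = −nFE = −6 × 96500 × +0.7014 J/mol = −406 kJ/mol.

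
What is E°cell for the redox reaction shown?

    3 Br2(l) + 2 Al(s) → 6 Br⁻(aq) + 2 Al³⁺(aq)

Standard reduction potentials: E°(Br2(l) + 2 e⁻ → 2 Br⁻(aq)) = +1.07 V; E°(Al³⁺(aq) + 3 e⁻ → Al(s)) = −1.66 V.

+2.73 V

Br2(l) gains electrons, so the Br₂/Br⁻ couple is the cathode; the Al³⁺/Al couple is the anode.
E°cell = E°(cathode) − E°(anode) = +1.07 − (−1.66) = +2.73 V.
The positive value indicates the reaction is spontaneous as written.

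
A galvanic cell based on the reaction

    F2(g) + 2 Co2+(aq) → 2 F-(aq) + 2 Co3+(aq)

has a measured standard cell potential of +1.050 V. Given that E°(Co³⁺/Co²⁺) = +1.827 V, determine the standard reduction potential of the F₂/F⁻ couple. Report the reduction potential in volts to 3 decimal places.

In the reaction as written the F₂/F⁻ couple is reduced (cathode) and Co³⁺/Co²⁺ is oxidized (anode), so E°cell = E°(F₂/F⁻) − E°(Co³⁺/Co²⁺).
E°(F₂/F⁻) = E°cell + E°(anode) = +1.050 + (+1.827) = +2.877 V.

+2.877 V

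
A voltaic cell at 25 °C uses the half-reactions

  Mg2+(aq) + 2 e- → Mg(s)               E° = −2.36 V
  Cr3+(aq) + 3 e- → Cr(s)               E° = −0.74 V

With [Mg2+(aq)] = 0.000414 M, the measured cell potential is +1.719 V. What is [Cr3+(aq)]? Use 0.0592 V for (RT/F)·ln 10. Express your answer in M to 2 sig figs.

0.88 M

With Cr³⁺/Cr at the cathode and Mg²⁺/Mg at the anode, E°cell = −0.74 − (−2.36) = +1.62 V (n = 6).
Since E = E° − (0.0592/n)·log Q, log Q = n(E° − E)/0.0592 = −10.034.
For 2 Cr3+(aq) + 3 Mg(s) → 2 Cr(s) + 3 Mg2+(aq), the reaction quotient is Q = [Mg2+(aq)]^3 / [Cr3+(aq)]^2.
Substituting the known concentrations and solving, log [Cr3+(aq)] = −0.057 and [Cr3+(aq)] = 0.88 M.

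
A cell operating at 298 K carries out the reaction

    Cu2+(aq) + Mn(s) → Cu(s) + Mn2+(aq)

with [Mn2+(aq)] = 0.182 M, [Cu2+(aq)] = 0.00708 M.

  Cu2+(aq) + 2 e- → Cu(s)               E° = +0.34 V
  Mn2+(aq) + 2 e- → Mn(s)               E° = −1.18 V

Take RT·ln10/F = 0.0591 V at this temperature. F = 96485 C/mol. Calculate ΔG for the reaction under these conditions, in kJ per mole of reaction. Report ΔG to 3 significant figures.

−285 kJ/mol

With Cu²⁺/Cu reduced at the cathode, E°cell = +0.34 − (−1.18) = +1.52 V and n = 2.
Here Q = [Mn2+(aq)] / [Cu2+(aq)] = 25.7 (log Q = 1.410), giving E = +1.52 − (0.0591/2)·(1.410) = +1.4783 V.
ΔG = −nFE = −(2)(96485)(+1.4783) J/mol = −285 kJ/mol.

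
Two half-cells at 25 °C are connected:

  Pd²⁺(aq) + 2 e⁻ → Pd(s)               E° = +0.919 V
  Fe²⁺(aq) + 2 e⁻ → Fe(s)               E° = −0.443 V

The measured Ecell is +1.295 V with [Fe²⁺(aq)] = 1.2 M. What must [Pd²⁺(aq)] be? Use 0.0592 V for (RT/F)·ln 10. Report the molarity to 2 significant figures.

With Pd²⁺/Pd at the cathode and Fe²⁺/Fe at the anode, E°cell = +0.919 − (−0.443) = +1.362 V (n = 2).
Since E = E° − (0.0592/n)·log Q, log Q = n(E° − E)/0.0592 = 2.264.
Balancing electrons gives Pd²⁺(aq) + Fe(s) → Pd(s) + Fe²⁺(aq); thus Q = [Fe²⁺(aq)] / [Pd²⁺(aq)].
Isolating [Pd²⁺(aq)] in Q = 10^{2.264} yields log [Pd²⁺(aq)] = −2.185, i.e. 0.0065 M.

0.0065 M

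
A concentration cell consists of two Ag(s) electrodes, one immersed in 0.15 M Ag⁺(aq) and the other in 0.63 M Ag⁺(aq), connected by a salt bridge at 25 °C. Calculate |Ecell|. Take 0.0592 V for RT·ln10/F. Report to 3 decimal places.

0.037 V

For a concentration cell E°cell = 0, since both electrodes use the same couple.
The compartment with the higher Ag⁺(aq) concentration (0.63 M) acts as the cathode; ions are reduced there and produced at the dilute (0.15 M) anode.
With n = 1, Ecell = −(0.0592/1)·log([dilute]/[conc]) = −(0.0592/1)·log(0.15/0.63) = +0.037 V.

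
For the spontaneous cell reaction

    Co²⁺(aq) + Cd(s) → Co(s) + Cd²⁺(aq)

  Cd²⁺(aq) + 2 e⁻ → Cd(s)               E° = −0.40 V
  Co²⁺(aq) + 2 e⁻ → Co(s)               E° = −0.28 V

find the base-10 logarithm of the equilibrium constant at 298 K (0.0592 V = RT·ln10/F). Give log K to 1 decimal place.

The Co²⁺/Co couple is reduced (cathode); E°cell = −0.28 − (−0.40) = +0.12 V with n = 2.
At equilibrium E = 0, so log K = nE°cell / 0.0592 = (2)(+0.12) / 0.0592 = 4.1.

log K = 4.1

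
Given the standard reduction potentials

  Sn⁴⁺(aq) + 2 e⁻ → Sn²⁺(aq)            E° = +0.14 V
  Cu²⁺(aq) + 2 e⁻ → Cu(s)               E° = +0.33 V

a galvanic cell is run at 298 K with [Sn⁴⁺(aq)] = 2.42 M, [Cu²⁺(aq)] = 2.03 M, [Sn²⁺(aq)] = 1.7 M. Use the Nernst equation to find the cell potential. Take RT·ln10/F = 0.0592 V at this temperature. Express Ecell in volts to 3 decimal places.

+0.195 V

The Cu²⁺/Cu couple has the more positive E°, so it is the cathode; Sn⁴⁺/Sn²⁺ is the anode.
E°cell = +0.33 − (+0.14) = +0.19 V, with n = 2 electrons transferred.
The balanced reaction is Cu²⁺(aq) + Sn²⁺(aq) → Cu(s) + Sn⁴⁺(aq), so Q = [Sn⁴⁺(aq)] / ([Cu²⁺(aq)]·[Sn²⁺(aq)]) = 0.701 and log Q = −0.154.
E = E° − (0.0592/n)·log Q = +0.19 − (0.0592/2)(−0.154) = +0.195 V.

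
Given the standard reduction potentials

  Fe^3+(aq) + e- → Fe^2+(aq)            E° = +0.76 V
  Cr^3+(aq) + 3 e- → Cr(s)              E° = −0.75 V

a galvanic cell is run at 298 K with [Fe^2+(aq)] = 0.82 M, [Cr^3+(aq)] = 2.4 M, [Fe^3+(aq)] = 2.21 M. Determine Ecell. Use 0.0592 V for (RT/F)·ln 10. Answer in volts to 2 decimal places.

+1.53 V

Fe³⁺/Fe²⁺ is reduced (cathode, E° = +0.76 V) and Cr³⁺/Cr is oxidized (anode).
The standard potential is +0.76 − (−0.75) = +1.51 V and the balanced reaction transfers n = 3 electrons.
The balanced reaction is 3 Fe^3+(aq) + Cr(s) → 3 Fe^2+(aq) + Cr^3+(aq), so Q = ([Fe^2+(aq)]^3·[Cr^3+(aq)]) / [Fe^3+(aq)]^3 = 0.123 and log Q = −0.912.
Applying E = E° − (RT ln10/nF)·log Q gives +1.51 − (0.0592/3)(−0.912) = +1.53 V.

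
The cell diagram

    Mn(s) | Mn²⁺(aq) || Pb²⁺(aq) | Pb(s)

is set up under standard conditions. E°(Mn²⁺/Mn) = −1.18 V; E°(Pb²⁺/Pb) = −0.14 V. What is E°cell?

+1.04 V

By convention the left-hand electrode in cell notation is the anode (oxidation) and the right-hand electrode is the cathode (reduction).
E°cell = E°(right) − E°(left) = −0.14 − (−1.18) = +1.04 V.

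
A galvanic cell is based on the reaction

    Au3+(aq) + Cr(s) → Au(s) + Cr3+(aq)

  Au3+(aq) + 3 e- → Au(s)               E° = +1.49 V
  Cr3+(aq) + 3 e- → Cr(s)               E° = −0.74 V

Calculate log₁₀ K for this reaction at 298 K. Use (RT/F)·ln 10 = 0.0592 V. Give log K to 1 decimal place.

The Au³⁺/Au couple is reduced (cathode); E°cell = +1.49 − (−0.74) = +2.23 V with n = 3.
At equilibrium E = 0, so log K = nE°cell / 0.0592 = (3)(+2.23) / 0.0592 = 113.0.

log K = 113.0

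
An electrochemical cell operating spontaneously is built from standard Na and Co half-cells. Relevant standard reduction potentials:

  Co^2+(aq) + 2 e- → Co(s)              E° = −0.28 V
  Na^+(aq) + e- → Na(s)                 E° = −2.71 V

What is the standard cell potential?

Of the two couples in this cell, the one with the more positive reduction potential is reduced at the cathode: here that is Co²⁺/Co (−0.28 V); Na⁺/Na (−2.71 V) is the anode.
E°cell = E°(cathode) − E°(anode) = −0.28 − (−2.71) = +2.43 V.

+2.43 V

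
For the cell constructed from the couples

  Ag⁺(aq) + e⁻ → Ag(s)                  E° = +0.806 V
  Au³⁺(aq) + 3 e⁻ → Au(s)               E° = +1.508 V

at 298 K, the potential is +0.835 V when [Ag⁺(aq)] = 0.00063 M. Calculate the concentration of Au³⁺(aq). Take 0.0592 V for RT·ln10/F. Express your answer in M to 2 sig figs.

The Au³⁺/Au couple has the larger reduction potential, so it is the cathode: E°cell = +1.508 − (+0.806) = +0.702 V and n = 3.
Rearranging E = E° − (0.0592/n)·log Q gives log Q = 3(+0.702 − (+0.835))/0.0592 = −6.740.
The balanced reaction is Au³⁺(aq) + 3 Ag(s) → Au(s) + 3 Ag⁺(aq), so Q = [Ag⁺(aq)]^3 / [Au³⁺(aq)].
Solving for the unknown gives log [Au³⁺(aq)] = −2.862, so [Au³⁺(aq)] ≈ 0.0014 M.

0.0014 M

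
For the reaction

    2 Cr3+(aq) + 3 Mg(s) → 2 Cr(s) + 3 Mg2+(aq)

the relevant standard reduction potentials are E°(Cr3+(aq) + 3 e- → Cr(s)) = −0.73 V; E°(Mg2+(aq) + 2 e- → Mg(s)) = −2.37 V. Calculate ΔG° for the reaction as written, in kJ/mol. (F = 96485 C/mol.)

In the reaction as written Cr3+(aq) is reduced, so the Cr³⁺/Cr couple is the cathode and Mg²⁺/Mg is the anode.
E°cell = −0.73 − (−2.37) = +1.64 V; balancing electrons gives n = 6.
ΔG° = −nFE°cell = −(6)(96485)(+1.64) J/mol = −949 kJ/mol.

−949 kJ/mol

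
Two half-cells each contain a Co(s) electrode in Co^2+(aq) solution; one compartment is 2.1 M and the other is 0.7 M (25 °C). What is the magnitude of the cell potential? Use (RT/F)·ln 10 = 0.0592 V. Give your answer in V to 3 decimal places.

0.014 V

For a concentration cell E°cell = 0, since both electrodes use the same couple.
The compartment with the higher Co^2+(aq) concentration (2.1 M) acts as the cathode; ions are reduced there and produced at the dilute (0.7 M) anode.
With n = 2, Ecell = −(0.0592/2)·log([dilute]/[conc]) = −(0.0592/2)·log(0.7/2.1) = +0.014 V.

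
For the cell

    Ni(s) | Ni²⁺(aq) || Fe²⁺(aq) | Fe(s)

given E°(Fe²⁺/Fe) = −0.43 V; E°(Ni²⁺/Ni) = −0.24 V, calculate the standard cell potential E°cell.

By convention the left-hand electrode in cell notation is the anode (oxidation) and the right-hand electrode is the cathode (reduction).
E°cell = E°(right) − E°(left) = −0.43 − (−0.24) = −0.19 V.
The negative sign shows that, as written, the cell would require an external voltage to drive the reaction.

−0.19 V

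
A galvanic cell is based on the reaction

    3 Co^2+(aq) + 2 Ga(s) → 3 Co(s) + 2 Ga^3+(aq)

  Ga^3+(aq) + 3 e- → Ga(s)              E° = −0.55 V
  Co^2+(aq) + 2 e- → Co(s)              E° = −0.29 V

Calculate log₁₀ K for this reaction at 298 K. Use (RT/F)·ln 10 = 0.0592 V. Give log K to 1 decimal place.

log K = 26.4

The Co²⁺/Co couple is reduced (cathode); E°cell = −0.29 − (−0.55) = +0.26 V with n = 6.
At equilibrium E = 0, so log K = nE°cell / 0.0592 = (6)(+0.26) / 0.0592 = 26.4.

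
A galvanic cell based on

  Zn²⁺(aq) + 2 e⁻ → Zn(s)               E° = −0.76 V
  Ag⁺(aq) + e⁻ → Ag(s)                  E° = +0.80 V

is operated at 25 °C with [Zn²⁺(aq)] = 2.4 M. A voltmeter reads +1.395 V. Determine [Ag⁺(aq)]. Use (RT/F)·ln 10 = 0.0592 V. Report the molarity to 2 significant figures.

0.0025 M

With Ag⁺/Ag at the cathode and Zn²⁺/Zn at the anode, E°cell = +0.80 − (−0.76) = +1.56 V (n = 2).
Rearranging E = E° − (0.0592/n)·log Q gives log Q = 2(+1.56 − (+1.395))/0.0592 = 5.574.
Balancing electrons gives 2 Ag⁺(aq) + Zn(s) → 2 Ag(s) + Zn²⁺(aq); thus Q = [Zn²⁺(aq)] / [Ag⁺(aq)]^2.
Solving for the unknown gives log [Ag⁺(aq)] = −2.597, so [Ag⁺(aq)] ≈ 0.0025 M.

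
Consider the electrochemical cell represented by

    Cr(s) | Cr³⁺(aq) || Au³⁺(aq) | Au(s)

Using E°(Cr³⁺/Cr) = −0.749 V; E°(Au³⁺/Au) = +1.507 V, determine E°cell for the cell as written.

+2.256 V

By convention the left-hand electrode in cell notation is the anode (oxidation) and the right-hand electrode is the cathode (reduction).
E°cell = E°(right) − E°(left) = +1.507 − (−0.749) = +2.256 V.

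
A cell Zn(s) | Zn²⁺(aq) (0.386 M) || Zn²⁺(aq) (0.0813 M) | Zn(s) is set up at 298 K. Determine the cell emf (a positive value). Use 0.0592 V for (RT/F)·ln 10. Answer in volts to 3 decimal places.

For a concentration cell E°cell = 0, since both electrodes use the same couple.
The compartment with the higher Zn²⁺(aq) concentration (0.386 M) acts as the cathode; ions are reduced there and produced at the dilute (0.0813 M) anode.
With n = 2, Ecell = −(0.0592/2)·log([dilute]/[conc]) = −(0.0592/2)·log(0.0813/0.386) = +0.020 V.

0.020 V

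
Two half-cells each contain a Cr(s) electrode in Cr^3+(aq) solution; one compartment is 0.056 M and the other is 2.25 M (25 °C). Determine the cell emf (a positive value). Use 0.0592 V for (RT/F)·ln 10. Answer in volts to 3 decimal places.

For a concentration cell E°cell = 0, since both electrodes use the same couple.
The compartment with the higher Cr^3+(aq) concentration (2.25 M) acts as the cathode; ions are reduced there and produced at the dilute (0.056 M) anode.
With n = 3, Ecell = −(0.0592/3)·log([dilute]/[conc]) = −(0.0592/3)·log(0.056/2.25) = +0.032 V.

0.032 V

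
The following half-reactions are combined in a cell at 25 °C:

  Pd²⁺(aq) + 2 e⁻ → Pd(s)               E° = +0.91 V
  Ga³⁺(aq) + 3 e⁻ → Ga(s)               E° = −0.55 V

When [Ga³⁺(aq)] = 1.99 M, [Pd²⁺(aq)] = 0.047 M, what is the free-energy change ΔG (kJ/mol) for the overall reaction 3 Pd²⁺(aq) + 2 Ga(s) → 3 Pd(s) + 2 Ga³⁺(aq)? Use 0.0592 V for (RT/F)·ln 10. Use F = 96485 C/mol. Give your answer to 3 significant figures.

−819 kJ/mol

The standard cell potential is +0.91 − (−0.55) = +1.46 V, with n = 6 electrons in the balanced equation.
Here Q = [Ga³⁺(aq)]^2 / [Pd²⁺(aq)]^3 = 3.81×10^4 (log Q = 4.581), giving E = +1.46 − (0.0592/6)·(4.581) = +1.4148 V.
Finally ΔG = −nFE = −(6)(96485 C/mol)(+1.4148 V) = −819 kJ/mol.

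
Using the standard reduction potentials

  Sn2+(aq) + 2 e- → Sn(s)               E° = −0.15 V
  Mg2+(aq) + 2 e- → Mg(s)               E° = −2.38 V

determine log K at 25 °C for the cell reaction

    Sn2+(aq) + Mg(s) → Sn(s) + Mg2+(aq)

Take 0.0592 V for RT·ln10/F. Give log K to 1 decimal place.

The Sn²⁺/Sn couple is reduced (cathode); E°cell = −0.15 − (−2.38) = +2.23 V with n = 2.
At equilibrium E = 0, so log K = nE°cell / 0.0592 = (2)(+2.23) / 0.0592 = 75.3.

log K = 75.3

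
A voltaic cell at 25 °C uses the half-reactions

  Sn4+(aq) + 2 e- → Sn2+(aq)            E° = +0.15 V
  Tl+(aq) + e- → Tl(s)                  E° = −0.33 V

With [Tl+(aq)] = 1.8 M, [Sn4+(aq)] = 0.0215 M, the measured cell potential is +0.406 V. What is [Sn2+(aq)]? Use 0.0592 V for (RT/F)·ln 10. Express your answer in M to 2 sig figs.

2.1 M

With Sn⁴⁺/Sn²⁺ at the cathode and Tl⁺/Tl at the anode, E°cell = +0.15 − (−0.33) = +0.48 V (n = 2).
From the Nernst equation, log Q = n(E° − E)/0.0592 = 2·(+0.48 − (+0.406))/0.0592 = 2.500.
For Sn4+(aq) + 2 Tl(s) → Sn2+(aq) + 2 Tl+(aq), the reaction quotient is Q = ([Sn2+(aq)]·[Tl+(aq)]^2) / [Sn4+(aq)].
Isolating [Sn2+(aq)] in Q = 10^{2.500} yields log [Sn2+(aq)] = 0.322, i.e. 2.1 M.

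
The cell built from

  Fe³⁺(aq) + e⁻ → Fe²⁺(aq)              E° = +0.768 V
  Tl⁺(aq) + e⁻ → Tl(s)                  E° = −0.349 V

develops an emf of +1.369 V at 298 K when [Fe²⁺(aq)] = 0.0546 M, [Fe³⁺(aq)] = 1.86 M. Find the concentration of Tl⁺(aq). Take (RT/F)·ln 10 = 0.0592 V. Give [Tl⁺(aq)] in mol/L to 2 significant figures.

Fe³⁺/Fe²⁺ is the cathode (higher E°); E°cell = +0.768 − (−0.349) = +1.117 V with n = 1.
From the Nernst equation, log Q = n(E° − E)/0.0592 = 1·(+1.117 − (+1.369))/0.0592 = −4.257.
Balancing electrons gives Fe³⁺(aq) + Tl(s) → Fe²⁺(aq) + Tl⁺(aq); thus Q = ([Fe²⁺(aq)]·[Tl⁺(aq)]) / [Fe³⁺(aq)].
Substituting the known concentrations and solving, log [Tl⁺(aq)] = −2.725 and [Tl⁺(aq)] = 0.0019 M.

0.0019 M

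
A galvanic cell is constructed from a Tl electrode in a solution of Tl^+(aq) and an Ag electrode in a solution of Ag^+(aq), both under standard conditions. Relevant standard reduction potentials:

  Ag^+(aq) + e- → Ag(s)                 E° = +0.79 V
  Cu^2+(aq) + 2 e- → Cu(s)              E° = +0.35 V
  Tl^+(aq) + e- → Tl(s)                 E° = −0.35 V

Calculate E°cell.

The Ag⁺/Ag couple has the higher E°, so Ag ion is reduced (cathode) and Tl is oxidized (anode).
E°cell = E°(cathode) − E°(anode) = +0.79 − (−0.35) = +1.14 V.

+1.14 V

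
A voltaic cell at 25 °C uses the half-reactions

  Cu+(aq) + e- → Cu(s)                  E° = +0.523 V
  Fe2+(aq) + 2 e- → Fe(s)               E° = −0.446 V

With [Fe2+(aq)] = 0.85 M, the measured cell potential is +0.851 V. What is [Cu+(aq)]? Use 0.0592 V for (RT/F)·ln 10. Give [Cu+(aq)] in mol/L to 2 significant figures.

The Cu⁺/Cu couple has the larger reduction potential, so it is the cathode: E°cell = +0.523 − (−0.446) = +0.969 V and n = 2.
From the Nernst equation, log Q = n(E° − E)/0.0592 = 2·(+0.969 − (+0.851))/0.0592 = 3.986.
For 2 Cu+(aq) + Fe(s) → 2 Cu(s) + Fe2+(aq), the reaction quotient is Q = [Fe2+(aq)] / [Cu+(aq)]^2.
Substituting the known concentrations and solving, log [Cu+(aq)] = −2.028 and [Cu+(aq)] = 0.0094 M.

0.0094 M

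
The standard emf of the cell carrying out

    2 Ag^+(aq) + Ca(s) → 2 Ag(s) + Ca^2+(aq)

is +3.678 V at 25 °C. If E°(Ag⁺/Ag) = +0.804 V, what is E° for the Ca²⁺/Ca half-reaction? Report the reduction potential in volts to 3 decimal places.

In the reaction as written the Ag⁺/Ag couple is reduced (cathode) and Ca²⁺/Ca is oxidized (anode), so E°cell = E°(Ag⁺/Ag) − E°(Ca²⁺/Ca).
E°(Ca²⁺/Ca) = E°(cathode) − E°cell = +0.804 − (+3.678) = −2.874 V.

−2.874 V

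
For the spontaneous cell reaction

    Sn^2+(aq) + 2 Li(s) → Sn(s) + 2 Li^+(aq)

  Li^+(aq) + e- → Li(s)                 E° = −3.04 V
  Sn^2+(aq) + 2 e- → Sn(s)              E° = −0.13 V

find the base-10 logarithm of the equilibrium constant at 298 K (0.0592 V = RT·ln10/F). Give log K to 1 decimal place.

log K = 98.3

The Sn²⁺/Sn couple is reduced (cathode); E°cell = −0.13 − (−3.04) = +2.91 V with n = 2.
At equilibrium E = 0, so log K = nE°cell / 0.0592 = (2)(+2.91) / 0.0592 = 98.3.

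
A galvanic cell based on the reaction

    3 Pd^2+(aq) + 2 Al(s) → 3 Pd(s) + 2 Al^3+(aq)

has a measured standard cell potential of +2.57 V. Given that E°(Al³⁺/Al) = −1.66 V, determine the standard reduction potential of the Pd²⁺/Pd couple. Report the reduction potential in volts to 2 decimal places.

+0.91 V

In the reaction as written the Pd²⁺/Pd couple is reduced (cathode) and Al³⁺/Al is oxidized (anode), so E°cell = E°(Pd²⁺/Pd) − E°(Al³⁺/Al).
E°(Pd²⁺/Pd) = E°cell + E°(anode) = +2.57 + (−1.66) = +0.91 V.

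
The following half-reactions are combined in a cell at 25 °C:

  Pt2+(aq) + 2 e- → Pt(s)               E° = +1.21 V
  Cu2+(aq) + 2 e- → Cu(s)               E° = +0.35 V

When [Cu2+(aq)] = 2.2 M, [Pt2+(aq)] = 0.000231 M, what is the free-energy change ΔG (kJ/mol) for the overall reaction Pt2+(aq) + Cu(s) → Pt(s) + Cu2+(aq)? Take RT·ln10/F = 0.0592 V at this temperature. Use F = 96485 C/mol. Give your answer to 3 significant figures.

−143 kJ/mol

E°cell = +1.21 − (+0.35) = +0.86 V; the balanced reaction transfers n = 2 electrons.
Here Q = [Cu2+(aq)] / [Pt2+(aq)] = 9.52×10^3 (log Q = 3.979), giving E = +0.86 − (0.0592/2)·(3.979) = +0.7422 V.
ΔG = −nFE = −(2)(96485)(+0.7422) J/mol = −143 kJ/mol.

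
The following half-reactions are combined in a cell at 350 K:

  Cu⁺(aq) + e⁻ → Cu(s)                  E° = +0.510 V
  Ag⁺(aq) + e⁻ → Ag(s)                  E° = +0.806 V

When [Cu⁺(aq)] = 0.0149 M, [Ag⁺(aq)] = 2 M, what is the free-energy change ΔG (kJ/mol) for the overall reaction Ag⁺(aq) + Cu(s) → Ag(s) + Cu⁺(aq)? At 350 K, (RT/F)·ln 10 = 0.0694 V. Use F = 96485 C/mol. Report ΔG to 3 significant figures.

−42.8 kJ/mol

With Ag⁺/Ag reduced at the cathode, E°cell = +0.806 − (+0.510) = +0.296 V and n = 1.
The reaction quotient is [Cu⁺(aq)] / [Ag⁺(aq)] = 0.00745; by Nernst, E = +0.296 − (0.0694/1)(−2.128) = +0.4437 V.
ΔG = −nFE = −(1)(96485)(+0.4437) J/mol = −42.8 kJ/mol.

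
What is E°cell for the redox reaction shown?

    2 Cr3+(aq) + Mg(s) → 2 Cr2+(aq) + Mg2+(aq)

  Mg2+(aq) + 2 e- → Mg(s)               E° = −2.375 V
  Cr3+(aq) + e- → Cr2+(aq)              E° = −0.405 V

+1.970 V

In the reaction as written, Cr3+(aq) is reduced (cathode) and Mg2+(aq) is produced by oxidation at the anode.
E°cell = E°(cathode) − E°(anode) = −0.405 − (−2.375) = +1.970 V.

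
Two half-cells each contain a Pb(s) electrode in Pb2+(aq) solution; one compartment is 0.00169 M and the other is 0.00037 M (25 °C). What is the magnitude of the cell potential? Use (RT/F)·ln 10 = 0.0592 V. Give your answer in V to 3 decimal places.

For a concentration cell E°cell = 0, since both electrodes use the same couple.
The compartment with the higher Pb2+(aq) concentration (0.00169 M) acts as the cathode; ions are reduced there and produced at the dilute (0.00037 M) anode.
With n = 2, Ecell = −(0.0592/2)·log([dilute]/[conc]) = −(0.0592/2)·log(0.00037/0.00169) = +0.020 V.

0.020 V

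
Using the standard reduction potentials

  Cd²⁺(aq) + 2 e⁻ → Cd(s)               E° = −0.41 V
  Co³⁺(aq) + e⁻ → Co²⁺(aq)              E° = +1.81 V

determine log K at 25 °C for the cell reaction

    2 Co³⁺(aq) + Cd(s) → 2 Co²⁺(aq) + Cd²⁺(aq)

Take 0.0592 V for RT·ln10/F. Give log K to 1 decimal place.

The Co³⁺/Co²⁺ couple is reduced (cathode); E°cell = +1.81 − (−0.41) = +2.22 V with n = 2.
At equilibrium E = 0, so log K = nE°cell / 0.0592 = (2)(+2.22) / 0.0592 = 75.0.

log K = 75.0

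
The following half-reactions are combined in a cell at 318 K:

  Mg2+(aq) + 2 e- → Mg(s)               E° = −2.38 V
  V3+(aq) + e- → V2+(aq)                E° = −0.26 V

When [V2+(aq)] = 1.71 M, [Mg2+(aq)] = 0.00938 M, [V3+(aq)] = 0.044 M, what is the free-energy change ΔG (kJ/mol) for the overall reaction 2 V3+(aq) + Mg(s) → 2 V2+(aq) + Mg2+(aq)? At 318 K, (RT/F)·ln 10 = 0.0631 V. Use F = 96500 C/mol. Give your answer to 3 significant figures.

−402 kJ/mol

E°cell = −0.26 − (−2.38) = +2.12 V; the balanced reaction transfers n = 2 electrons.
The reaction quotient is ([V2+(aq)]^2·[Mg2+(aq)]) / [V3+(aq)]^2 = 14.2; by Nernst, E = +2.12 − (0.0631/2)(1.151) = +2.0837 V.
ΔG = −nFE = −(2)(96500)(+2.0837) J/mol = −402 kJ/mol.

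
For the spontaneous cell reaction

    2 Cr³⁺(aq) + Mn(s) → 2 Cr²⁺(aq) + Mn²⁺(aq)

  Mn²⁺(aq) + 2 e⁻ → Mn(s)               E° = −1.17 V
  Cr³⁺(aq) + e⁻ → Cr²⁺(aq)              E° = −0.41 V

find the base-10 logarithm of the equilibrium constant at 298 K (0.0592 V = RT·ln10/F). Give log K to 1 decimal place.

The Cr³⁺/Cr²⁺ couple is reduced (cathode); E°cell = −0.41 − (−1.17) = +0.76 V with n = 2.
At equilibrium E = 0, so log K = nE°cell / 0.0592 = (2)(+0.76) / 0.0592 = 25.7.

log K = 25.7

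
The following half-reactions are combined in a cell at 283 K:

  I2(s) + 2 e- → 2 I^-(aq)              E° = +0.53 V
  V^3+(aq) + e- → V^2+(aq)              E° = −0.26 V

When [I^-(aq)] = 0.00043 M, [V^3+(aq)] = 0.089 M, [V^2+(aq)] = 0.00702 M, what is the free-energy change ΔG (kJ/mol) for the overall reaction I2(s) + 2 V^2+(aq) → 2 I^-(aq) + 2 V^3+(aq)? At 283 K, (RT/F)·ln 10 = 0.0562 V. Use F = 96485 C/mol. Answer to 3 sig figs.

The standard cell potential is +0.53 − (−0.26) = +0.79 V, with n = 2 electrons in the balanced equation.
Here Q = ([I^-(aq)]^2·[V^3+(aq)]^2) / [V^2+(aq)]^2 = 2.97×10^−5 (log Q = −4.527), giving E = +0.79 − (0.0562/2)·(−4.527) = +0.9172 V.
Then ΔG = −nFE = −2 × 96485 × +0.9172 J/mol = −177 kJ/mol.

−177 kJ/mol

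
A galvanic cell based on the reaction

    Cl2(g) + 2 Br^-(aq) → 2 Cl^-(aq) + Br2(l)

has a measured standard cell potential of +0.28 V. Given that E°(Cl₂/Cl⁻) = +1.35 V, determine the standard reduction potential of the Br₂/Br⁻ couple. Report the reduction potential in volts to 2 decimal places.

+1.07 V

In the reaction as written the Cl₂/Cl⁻ couple is reduced (cathode) and Br₂/Br⁻ is oxidized (anode), so E°cell = E°(Cl₂/Cl⁻) − E°(Br₂/Br⁻).
E°(Br₂/Br⁻) = E°(cathode) − E°cell = +1.35 − (+0.28) = +1.07 V.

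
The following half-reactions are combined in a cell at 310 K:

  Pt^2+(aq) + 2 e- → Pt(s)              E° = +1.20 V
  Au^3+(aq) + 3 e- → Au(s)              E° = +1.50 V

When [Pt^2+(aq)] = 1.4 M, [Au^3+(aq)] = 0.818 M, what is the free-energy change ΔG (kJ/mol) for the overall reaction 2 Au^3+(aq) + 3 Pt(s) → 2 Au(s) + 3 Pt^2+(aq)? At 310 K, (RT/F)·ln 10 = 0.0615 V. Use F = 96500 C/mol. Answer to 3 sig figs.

−170 kJ/mol

E°cell = +1.50 − (+1.20) = +0.30 V; the balanced reaction transfers n = 6 electrons.
The reaction quotient is [Pt^2+(aq)]^3 / [Au^3+(aq)]^2 = 4.1; by Nernst, E = +0.30 − (0.0615/6)(0.613) = +0.2937 V.
Finally ΔG = −nFE = −(6)(96500 C/mol)(+0.2937 V) = −170 kJ/mol.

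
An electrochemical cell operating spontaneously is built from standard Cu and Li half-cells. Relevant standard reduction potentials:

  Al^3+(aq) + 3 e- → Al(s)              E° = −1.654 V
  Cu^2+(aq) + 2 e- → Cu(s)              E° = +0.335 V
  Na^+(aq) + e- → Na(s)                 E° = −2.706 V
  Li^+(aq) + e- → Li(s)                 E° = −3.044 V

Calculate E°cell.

+3.379 V

Of the two couples in this cell, the one with the more positive reduction potential is reduced at the cathode: here that is Cu²⁺/Cu (+0.335 V); Li⁺/Li (−3.044 V) is the anode.
E°cell = E°(cathode) − E°(anode) = +0.335 − (−3.044) = +3.379 V.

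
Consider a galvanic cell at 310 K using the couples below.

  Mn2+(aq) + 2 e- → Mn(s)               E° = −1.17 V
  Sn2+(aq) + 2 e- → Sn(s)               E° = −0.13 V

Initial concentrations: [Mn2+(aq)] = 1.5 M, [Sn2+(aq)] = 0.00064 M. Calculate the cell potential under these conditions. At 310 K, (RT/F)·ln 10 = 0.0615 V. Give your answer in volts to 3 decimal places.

+0.936 V

Since E°(Sn²⁺/Sn) > E°(Mn²⁺/Mn), Sn²⁺/Sn serves as the cathode.
The standard potential is −0.13 − (−1.17) = +1.04 V and the balanced reaction transfers n = 2 electrons.
The balanced reaction is Sn2+(aq) + Mn(s) → Sn(s) + Mn2+(aq), so Q = [Mn2+(aq)] / [Sn2+(aq)] = 2.34×10^3 and log Q = 3.370.
By the Nernst equation, E = +1.04 − (0.0615/2)·(3.370) = +0.936 V.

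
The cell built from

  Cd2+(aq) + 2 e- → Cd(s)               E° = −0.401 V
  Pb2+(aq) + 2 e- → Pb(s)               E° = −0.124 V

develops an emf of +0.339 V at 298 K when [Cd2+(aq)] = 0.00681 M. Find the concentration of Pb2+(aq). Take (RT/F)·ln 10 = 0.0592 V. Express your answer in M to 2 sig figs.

With Pb²⁺/Pb at the cathode and Cd²⁺/Cd at the anode, E°cell = −0.124 − (−0.401) = +0.277 V (n = 2).
From the Nernst equation, log Q = n(E° − E)/0.0592 = 2·(+0.277 − (+0.339))/0.0592 = −2.095.
The balanced reaction is Pb2+(aq) + Cd(s) → Pb(s) + Cd2+(aq), so Q = [Cd2+(aq)] / [Pb2+(aq)].
Isolating [Pb2+(aq)] in Q = 10^{−2.095} yields log [Pb2+(aq)] = −0.072, i.e. 0.85 M.

0.85 M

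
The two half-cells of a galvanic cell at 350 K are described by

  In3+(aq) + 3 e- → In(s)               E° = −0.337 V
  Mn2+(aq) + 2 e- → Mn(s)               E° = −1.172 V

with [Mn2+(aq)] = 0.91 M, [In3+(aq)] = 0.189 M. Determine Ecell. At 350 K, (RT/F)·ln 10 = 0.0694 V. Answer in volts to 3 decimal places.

+0.820 V

In³⁺/In is reduced (cathode, E° = −0.337 V) and Mn²⁺/Mn is oxidized (anode).
The standard potential is −0.337 − (−1.172) = +0.835 V and the balanced reaction transfers n = 6 electrons.
For the overall reaction 2 In3+(aq) + 3 Mn(s) → 2 In(s) + 3 Mn2+(aq), Q = [Mn2+(aq)]^3 / [In3+(aq)]^2 = 21.1, giving log Q = 1.324.
By the Nernst equation, E = +0.835 − (0.0694/6)·(1.324) = +0.820 V.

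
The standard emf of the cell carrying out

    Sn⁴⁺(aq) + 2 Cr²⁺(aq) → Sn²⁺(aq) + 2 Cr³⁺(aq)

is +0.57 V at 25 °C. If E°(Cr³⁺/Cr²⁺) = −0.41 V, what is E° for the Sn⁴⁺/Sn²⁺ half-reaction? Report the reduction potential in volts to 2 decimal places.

In the reaction as written the Sn⁴⁺/Sn²⁺ couple is reduced (cathode) and Cr³⁺/Cr²⁺ is oxidized (anode), so E°cell = E°(Sn⁴⁺/Sn²⁺) − E°(Cr³⁺/Cr²⁺).
E°(Sn⁴⁺/Sn²⁺) = E°cell + E°(anode) = +0.57 + (−0.41) = +0.16 V.

+0.16 V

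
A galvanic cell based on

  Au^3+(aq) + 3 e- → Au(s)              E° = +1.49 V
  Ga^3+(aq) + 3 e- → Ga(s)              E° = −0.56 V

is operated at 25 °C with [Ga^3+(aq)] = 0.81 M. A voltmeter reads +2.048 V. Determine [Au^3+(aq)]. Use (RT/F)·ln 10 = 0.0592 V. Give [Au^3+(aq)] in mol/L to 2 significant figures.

The Au³⁺/Au couple has the larger reduction potential, so it is the cathode: E°cell = +1.49 − (−0.56) = +2.05 V and n = 3.
Rearranging E = E° − (0.0592/n)·log Q gives log Q = 3(+2.05 − (+2.048))/0.0592 = 0.101.
The balanced reaction is Au^3+(aq) + Ga(s) → Au(s) + Ga^3+(aq), so Q = [Ga^3+(aq)] / [Au^3+(aq)].
Isolating [Au^3+(aq)] in Q = 10^{0.101} yields log [Au^3+(aq)] = −0.193, i.e. 0.64 M.

0.64 M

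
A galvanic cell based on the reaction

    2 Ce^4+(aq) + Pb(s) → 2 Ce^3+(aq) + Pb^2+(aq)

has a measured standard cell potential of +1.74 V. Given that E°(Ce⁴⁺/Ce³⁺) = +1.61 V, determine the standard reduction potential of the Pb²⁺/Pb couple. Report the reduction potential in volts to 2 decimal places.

−0.13 V

In the reaction as written the Ce⁴⁺/Ce³⁺ couple is reduced (cathode) and Pb²⁺/Pb is oxidized (anode), so E°cell = E°(Ce⁴⁺/Ce³⁺) − E°(Pb²⁺/Pb).
E°(Pb²⁺/Pb) = E°(cathode) − E°cell = +1.61 − (+1.74) = −0.13 V.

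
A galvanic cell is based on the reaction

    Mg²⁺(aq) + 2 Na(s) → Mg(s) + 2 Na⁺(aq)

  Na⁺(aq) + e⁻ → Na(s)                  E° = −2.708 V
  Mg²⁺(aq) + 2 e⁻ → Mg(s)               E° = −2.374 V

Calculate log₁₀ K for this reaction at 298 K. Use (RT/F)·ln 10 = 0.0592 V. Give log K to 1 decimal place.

log K = 11.3

The Mg²⁺/Mg couple is reduced (cathode); E°cell = −2.374 − (−2.708) = +0.334 V with n = 2.
At equilibrium E = 0, so log K = nE°cell / 0.0592 = (2)(+0.334) / 0.0592 = 11.3.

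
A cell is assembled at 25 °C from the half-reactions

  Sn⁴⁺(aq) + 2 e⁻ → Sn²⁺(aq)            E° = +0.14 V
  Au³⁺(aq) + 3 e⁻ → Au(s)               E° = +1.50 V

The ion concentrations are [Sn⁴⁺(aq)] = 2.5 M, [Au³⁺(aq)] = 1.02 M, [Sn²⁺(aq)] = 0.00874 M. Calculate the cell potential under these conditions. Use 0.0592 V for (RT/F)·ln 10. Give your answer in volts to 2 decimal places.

+1.29 V

Since E°(Au³⁺/Au) > E°(Sn⁴⁺/Sn²⁺), Au³⁺/Au serves as the cathode.
E°cell = +1.50 − (+0.14) = +1.36 V, with n = 6 electrons transferred.
For the overall reaction 2 Au³⁺(aq) + 3 Sn²⁺(aq) → 2 Au(s) + 3 Sn⁴⁺(aq), Q = [Sn⁴⁺(aq)]^3 / ([Au³⁺(aq)]^2·[Sn²⁺(aq)]^3) = 2.25×10^7, giving log Q = 7.352.
Applying E = E° − (RT ln10/nF)·log Q gives +1.36 − (0.0592/6)(7.352) = +1.29 V.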